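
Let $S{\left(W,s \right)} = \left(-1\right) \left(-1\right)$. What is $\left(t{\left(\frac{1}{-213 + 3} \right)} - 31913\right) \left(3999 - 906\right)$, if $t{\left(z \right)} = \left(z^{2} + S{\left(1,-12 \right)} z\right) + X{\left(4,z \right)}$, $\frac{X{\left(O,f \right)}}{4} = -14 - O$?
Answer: $- \frac{1454265408979}{14700} \approx -9.893 \cdot 10^{7}$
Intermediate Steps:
$S{\left(W,s \right)} = 1$
$X{\left(O,f \right)} = -56 - 4 O$ ($X{\left(O,f \right)} = 4 \left(-14 - O\right) = -56 - 4 O$)
$t{\left(z \right)} = -72 + z + z^{2}$ ($t{\left(z \right)} = \left(z^{2} + 1 z\right) - 72 = \left(z^{2} + z\right) - 72 = \left(z + z^{2}\right) - 72 = -72 + z + z^{2}$)
$\left(t{\left(\frac{1}{-213 + 3} \right)} - 31913\right) \left(3999 - 906\right) = \left(\left(-72 + \frac{1}{-213 + 3} + \left(\frac{1}{-213 + 3}\right)^{2}\right) - 31913\right) \left(3999 - 906\right) = \left(\left(-72 + \frac{1}{-210} + \left(\frac{1}{-210}\right)^{2}\right) - 31913\right) 3093 = \left(\left(-72 - \frac{1}{210} + \left(- \frac{1}{210}\right)^{2}\right) - 31913\right) 3093 = \left(\left(-72 - \frac{1}{210} + \frac{1}{44100}\right) - 31913\right) 3093 = \left(- \frac{3175409}{44100} - 31913\right) 3093 = \left(- \frac{1410538709}{44100}\right) 3093 = - \frac{1454265408979}{14700}$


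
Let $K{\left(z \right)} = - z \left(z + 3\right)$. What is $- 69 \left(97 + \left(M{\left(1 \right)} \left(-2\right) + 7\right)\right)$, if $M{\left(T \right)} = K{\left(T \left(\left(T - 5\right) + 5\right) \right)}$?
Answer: $-7728$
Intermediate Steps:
$K{\left(z \right)} = - z \left(3 + z\right)$
$M{\left(T \right)} = - T^{2} \left(3 + T^{2}\right)$ ($M{\left(T \right)} = - T \left(\left(T - 5\right) + 5\right) \left(3 + T \left(\left(T - 5\right) + 5\right)\right) = - T \left(\left(-5 + T\right) + 5\right) \left(3 + T \left(\left(-5 + T\right) + 5\right)\right) = - T T \left(3 + T T\right) = - T^{2} \left(3 + T^{2}\right)$)
$- 69 \left(97 + \left(M{\left(1 \right)} \left(-2\right) + 7\right)\right) = - 69 \left(97 + \left(1^{2} \left(-3 - 1^{2}\right) \left(-2\right) + 7\right)\right) = - 69 \left(97 + \left(1 \left(-3 - 1\right) \left(-2\right) + 7\right)\right) = - 69 \left(97 + \left(1 \left(-4\right) \left(-2\right) + 7\right)\right) = - 69 \left(97 + \left(\left(-4\right) \left(-2\right) + 7\right)\right) = - 69 \left(97 + \left(8 + 7\right)\right) = - 69 \left(97 + 15\right) = \left(-69\right) 112 = -7728$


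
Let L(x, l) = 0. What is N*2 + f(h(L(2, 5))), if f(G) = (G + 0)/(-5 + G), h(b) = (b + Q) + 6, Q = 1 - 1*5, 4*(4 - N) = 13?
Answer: ⅚ ≈ 0.83333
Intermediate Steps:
N = ¾ (N = 4 - ¼*13 = 4 - 13/4 = ¾ ≈ 0.75000)
Q = -4 (Q = 1 - 5 = -4)
h(b) = 2 + b (h(b) = (b - 4) + 6 = (-4 + b) + 6 = 2 + b)
f(G) = G/(-5 + G)
N*2 + f(h(L(2, 5))) = (¾)*2 + (2 + 0)/(-5 + (2 + 0)) = 3/2 + 2/(-5 + 2) = 3/2 + 2/(-3) = 3/2 + 2*(-⅓) = 3/2 - ⅔ = ⅚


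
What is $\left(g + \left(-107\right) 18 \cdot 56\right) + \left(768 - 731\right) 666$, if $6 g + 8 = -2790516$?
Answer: $- \frac{1644904}{3} \approx -5.483 \cdot 10^{5}$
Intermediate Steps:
$g = - \frac{1395262}{3}$ ($g = - \frac{4}{3} + \frac{1}{6} \left(-2790516\right) = - \frac{4}{3} - 465086 = - \frac{1395262}{3} \approx -4.6509 \cdot 10^{5}$)
$\left(g + \left(-107\right) 18 \cdot 56\right) + \left(768 - 731\right) 666 = \left(- \frac{1395262}{3} + \left(-107\right) 18 \cdot 56\right) + \left(768 - 731\right) 666 = \left(- \frac{1395262}{3} - 107856\right) + 37 \cdot 666 = \left(- \frac{1395262}{3} - 107856\right) + 24642 = - \frac{1718830}{3} + 24642 = - \frac{1644904}{3}$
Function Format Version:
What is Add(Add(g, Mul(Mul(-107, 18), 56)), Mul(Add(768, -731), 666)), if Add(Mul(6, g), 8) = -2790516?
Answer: Rational(-1644904, 3) ≈ -5.4830e+5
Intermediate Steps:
g = Rational(-1395262, 3) (g = Add(Rational(-4, 3), Mul(Rational(1, 6), -2790516)) = Add(Rational(-4, 3), -465086) = Rational(-1395262, 3) ≈ -4.6509e+5)
Add(Add(g, Mul(Mul(-107, 18), 56)), Mul(Add(768, -731), 666)) = Add(Add(Rational(-1395262, 3), Mul(Mul(-107, 18), 56)), Mul(Add(768, -731), 666)) = Add(Add(Rational(-1395262, 3), Mul(-1926, 56)), Mul(37, 666)) = Add(Add(Rational(-1395262, 3), -107856), 24642) = Add(Rational(-1718830, 3), 24642) = Rational(-1644904, 3)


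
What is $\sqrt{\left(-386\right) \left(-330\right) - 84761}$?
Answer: $\sqrt{42619} \approx 206.44$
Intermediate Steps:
$\sqrt{\left(-386\right) \left(-330\right) - 84761} = \sqrt{127380 - 84761} = \sqrt{42619}$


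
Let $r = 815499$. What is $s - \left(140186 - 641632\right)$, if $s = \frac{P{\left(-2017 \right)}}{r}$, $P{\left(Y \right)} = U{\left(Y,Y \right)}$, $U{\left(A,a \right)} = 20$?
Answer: $\frac{408928711574}{815499} \approx 5.0145 \cdot 10^{5}$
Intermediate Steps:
$P{\left(Y \right)} = 20$
$s = \frac{20}{815499} \approx 2.4525 \cdot 10^{-5}$
$s - \left(140186 - 641632\right) = \frac{20}{815499} - \left(140186 - 641632\right) = \frac{20}{815499} - -501446 = \frac{20}{815499} + 501446 = \frac{408928711574}{815499}$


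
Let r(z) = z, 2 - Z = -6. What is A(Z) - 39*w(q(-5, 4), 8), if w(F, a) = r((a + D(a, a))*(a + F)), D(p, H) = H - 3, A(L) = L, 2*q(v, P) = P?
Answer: -5062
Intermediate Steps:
Z = 8 (Z = 2 - 1*(-6) = 2 + 6 = 8)
q(v, P) = P/2
D(p, H) = -3 + H
w(F, a) = (-3 + 2*a)*(F + a) (w(F, a) = (a + (-3 + a))*(a + F) = (-3 + 2*a)*(F + a))
A(Z) - 39*w(q(-5, 4), 8) = 8 - 39*(8² + ((½)*4)*8 + ((½)*4)*(-3 + 8) + 8*(-3 + 8)) = 8 - 39*(64 + 2*8 + 2*5 + 8*5) = 8 - 39*(64 + 16 + 10 + 40) = 8 - 39*130 = 8 - 5070 = -5062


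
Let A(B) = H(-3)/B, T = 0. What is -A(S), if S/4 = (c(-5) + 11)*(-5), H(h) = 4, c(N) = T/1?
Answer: 1/55 ≈ 0.018182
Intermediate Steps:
c(N) = 0 (c(N) = 0/1 = 0*1 = 0)
S = -220 (S = 4*((0 + 11)*(-5)) = 4*(11*(-5)) = 4*(-55) = -220)
A(B) = 4/B
-A(S) = -4/(-220) = -4*(-1)/220 = -1*(-1/55) = 1/55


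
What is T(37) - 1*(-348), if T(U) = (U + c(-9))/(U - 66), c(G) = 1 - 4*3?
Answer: 10066/29 ≈ 347.10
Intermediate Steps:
c(G) = -11 (c(G) = 1 - 12 = -11)
T(U) = (-11 + U)/(-66 + U) (T(U) = (U - 11)/(U - 66) = (-11 + U)/(-66 + U))
T(37) - 1*(-348) = (-11 + 37)/(-66 + 37) - 1*(-348) = 26/(-29) + 348 = -1/29*26 + 348 = -26/29 + 348 = 10066/29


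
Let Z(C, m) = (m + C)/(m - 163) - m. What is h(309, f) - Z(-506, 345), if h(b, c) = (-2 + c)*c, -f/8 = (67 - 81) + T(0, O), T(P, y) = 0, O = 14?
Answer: 329313/26 ≈ 12666.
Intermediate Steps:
Z(C, m) = -m + (C + m)/(-163 + m) (Z(C, m) = (C + m)/(-163 + m) - m = -m + (C + m)/(-163 + m))
f = 112 (f = -8*((67 - 81) + 0) = -8*(-14 + 0) = -8*(-14) = 112)
h(b, c) = c*(-2 + c)
h(309, f) - Z(-506, 345) = 112*(-2 + 112) - (-506 - 1*345² + 164*345)/(-163 + 345) = 112*110 - (-506 - 1*119025 + 56580)/182 = 12320 - (-506 - 119025 + 56580)/182 = 12320 - (-62951)/182 = 12320 - 1*(-8993/26) = 12320 + 8993/26 = 329313/26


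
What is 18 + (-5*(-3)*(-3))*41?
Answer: -1827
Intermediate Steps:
18 + (-5*(-3)*(-3))*41 = 18 + (15*(-3))*41 = 18 - 45*41 = 18 - 1845 = -1827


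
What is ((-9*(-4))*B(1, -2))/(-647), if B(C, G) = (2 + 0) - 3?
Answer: 36/647 ≈ 0.055641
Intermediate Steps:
B(C, G) = -1 (B(C, G) = 2 - 3 = -1)
((-9*(-4))*B(1, -2))/(-647) = (-9*(-4)*(-1))/(-647) = (36*(-1))*(-1/647) = -36*(-1/647) = 36/647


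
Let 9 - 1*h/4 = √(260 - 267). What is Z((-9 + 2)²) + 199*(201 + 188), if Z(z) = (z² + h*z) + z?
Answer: 81625 - 196*I*√7 ≈ 81625.0 - 518.57*I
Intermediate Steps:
h = 36 - 4*I*√7 (h = 36 - 4*√(260 - 267) = 36 - 4*I*√7 ≈ 36.0 - 10.583*I)
Z(z) = z + z² + z*(36 - 4*I*√7) (Z(z) = (z² + (36 - 4*I*√7)*z) + z = (z² + z*(36 - 4*I*√7)) + z = z + z² + z*(36 - 4*I*√7))
Z((-9 + 2)²) + 199*(201 + 188) = (-9 + 2)²*(37 + (-9 + 2)² - 4*I*√7) + 199*(201 + 188) = (-7)²*(37 + (-7)² - 4*I*√7) + 199*389 = 49*(37 + 49 - 4*I*√7) + 77411 = 49*(86 - 4*I*√7) + 77411 = (4214 - 196*I*√7) + 77411 = 81625 - 196*I*√7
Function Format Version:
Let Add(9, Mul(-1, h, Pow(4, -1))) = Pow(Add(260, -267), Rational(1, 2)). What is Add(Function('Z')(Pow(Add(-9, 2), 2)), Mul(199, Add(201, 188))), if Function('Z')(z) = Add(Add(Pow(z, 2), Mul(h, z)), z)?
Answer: Add(81625, Mul(-196, I, Pow(7, Rational(1, 2)))) ≈ Add(81625., Mul(-518.57, I))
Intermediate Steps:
h = Add(36, Mul(-4, I, Pow(7, Rational(1, 2)))) (h = Add(36, Mul(-4, Pow(Add(260, -267), Rational(1, 2)))) = Add(36, Mul(-4, Pow(-7, Rational(1, 2)))) = Add(36, Mul(-4, Mul(I, Pow(7, Rational(1, 2))))) = Add(36, Mul(-4, I, Pow(7, Rational(1, 2)))) ≈ Add(36.000, Mul(-10.583, I)))
Function('Z')(z) = Add(z, Pow(z, 2), Mul(z, Add(36, Mul(-4, I, Pow(7, Rational(1, 2)))))) (Function('Z')(z) = Add(Add(Pow(z, 2), Mul(Add(36, Mul(-4, I, Pow(7, Rational(1, 2)))), z)), z) = Add(Add(Pow(z, 2), Mul(z, Add(36, Mul(-4, I, Pow(7, Rational(1, 2)))))), z) = Add(z, Pow(z, 2), Mul(z, Add(36, Mul(-4, I, Pow(7, Rational(1, 2)))))))
Add(Function('Z')(Pow(Add(-9, 2), 2)), Mul(199, Add(201, 188))) = Add(Mul(Pow(Add(-9, 2), 2), Add(37, Pow(Add(-9, 2), 2), Mul(-4, I, Pow(7, Rational(1, 2))))), Mul(199, Add(201, 188))) = Add(Mul(Pow(-7, 2), Add(37, Pow(-7, 2), Mul(-4, I, Pow(7, Rational(1, 2))))), Mul(199, 389)) = Add(Mul(49, Add(37, 49, Mul(-4, I, Pow(7, Rational(1, 2))))), 77411) = Add(Mul(49, Add(86, Mul(-4, I, Pow(7, Rational(1, 2))))), 77411) = Add(Add(4214, Mul(-196, I, Pow(7, Rational(1, 2)))), 77411) = Add(81625, Mul(-196, I, Pow(7, Rational(1, 2))))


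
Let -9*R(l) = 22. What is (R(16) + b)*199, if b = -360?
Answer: -649138/9 ≈ -72127.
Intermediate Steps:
R(l) = -22/9 (R(l) = -⅑*22 = -22/9)
(R(16) + b)*199 = (-22/9 - 360)*199 = -3262/9*199 = -649138/9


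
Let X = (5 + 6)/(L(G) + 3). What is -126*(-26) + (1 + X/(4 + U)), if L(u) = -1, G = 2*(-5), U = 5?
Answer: 58997/18 ≈ 3277.6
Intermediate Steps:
G = -10
X = 11/2 (X = (5 + 6)/(-1 + 3) = 11/2 ≈ 5.5000)
-126*(-26) + (1 + X/(4 + U)) = -126*(-26) + (1 + (11/2)/(4 + 5)) = 3276 + (1 + (11/2)/9) = 3276 + (1 + (⅑)*(11/2)) = 3276 + (1 + 11/18) = 3276 + 29/18 = 58997/18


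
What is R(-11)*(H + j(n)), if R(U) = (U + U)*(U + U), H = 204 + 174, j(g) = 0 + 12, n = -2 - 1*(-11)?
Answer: 188760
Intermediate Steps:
n = 9 (n = -2 + 11 = 9)
j(g) = 12
H = 378
R(U) = 4*U**2 (R(U) = (2*U)*(2*U) = 4*U**2)
R(-11)*(H + j(n)) = (4*(-11)**2)*(378 + 12) = (4*121)*390 = 484*390 = 188760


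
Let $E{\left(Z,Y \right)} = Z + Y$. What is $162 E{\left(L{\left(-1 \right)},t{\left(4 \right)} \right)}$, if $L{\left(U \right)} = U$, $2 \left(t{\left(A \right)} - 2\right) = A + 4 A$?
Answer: $1782$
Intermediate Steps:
$t{\left(A \right)} = 2 + \frac{5 A}{2}$ ($t{\left(A \right)} = 2 + \frac{A + 4 A}{2} = 2 + \frac{5 A}{2}$)
$E{\left(Z,Y \right)} = Y + Z$
$162 E{\left(L{\left(-1 \right)},t{\left(4 \right)} \right)} = 162 \left(\left(2 + \frac{5}{2} \cdot 4\right) - 1\right) = 162 \left(\left(2 + 10\right) - 1\right) = 162 \left(12 - 1\right) = 162 \cdot 11 = 1782$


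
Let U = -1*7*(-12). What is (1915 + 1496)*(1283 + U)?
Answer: 4662837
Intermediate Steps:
U = 84 (U = -7*(-12) = 84)
(1915 + 1496)*(1283 + U) = (1915 + 1496)*(1283 + 84) = 3411*1367 = 4662837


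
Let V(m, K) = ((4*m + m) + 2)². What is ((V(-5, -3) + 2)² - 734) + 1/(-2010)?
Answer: 565266269/2010 ≈ 2.8123e+5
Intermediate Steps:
V(m, K) = (2 + 5*m)² (V(m, K) = (5*m + 2)² = (2 + 5*m)²)
((V(-5, -3) + 2)² - 734) + 1/(-2010) = (((2 + 5*(-5))² + 2)² - 734) + 1/(-2010) = (((2 - 25)² + 2)² - 734) - 1/2010 = (((-23)² + 2)² - 734) - 1/2010 = ((529 + 2)² - 734) - 1/2010 = (531² - 734) - 1/2010 = (281961 - 734) - 1/2010 = 281227 - 1/2010 = 565266269/2010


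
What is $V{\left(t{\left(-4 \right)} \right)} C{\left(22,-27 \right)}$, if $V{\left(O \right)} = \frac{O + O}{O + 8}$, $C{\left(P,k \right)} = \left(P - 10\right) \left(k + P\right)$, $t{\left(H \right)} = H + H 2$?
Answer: $-360$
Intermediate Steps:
$t{\left(H \right)} = 3 H$ ($t{\left(H \right)} = H + 2 H = 3 H$)
$C{\left(P,k \right)} = \left(-10 + P\right) \left(P + k\right)$
$V{\left(O \right)} = \frac{2 O}{8 + O}$
$V{\left(t{\left(-4 \right)} \right)} C{\left(22,-27 \right)} = \frac{2 \cdot 3 \left(-4\right)}{8 + 3 \left(-4\right)} \left(22^{2} - 220 - -270 + 22 \left(-27\right)\right) = 2 \left(-12\right) \frac{1}{8 - 12} \left(484 - 220 + 270 - 594\right) = 2 \left(-12\right) \frac{1}{-4} \left(-60\right) = 2 \left(-12\right) \left(- \frac{1}{4}\right) \left(-60\right) = 6 \left(-60\right) = -360$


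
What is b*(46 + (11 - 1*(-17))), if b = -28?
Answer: -2072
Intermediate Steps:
b*(46 + (11 - 1*(-17))) = -28*(46 + (11 - 1*(-17))) = -28*(46 + (11 + 17)) = -28*(46 + 28) = -28*74 = -2072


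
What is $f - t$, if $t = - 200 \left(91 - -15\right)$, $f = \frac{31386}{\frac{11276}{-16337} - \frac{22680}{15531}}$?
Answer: $\frac{19377564853}{2933606} \approx 6605.4$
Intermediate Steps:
$f = - \frac{42814882347}{2933606}$ ($f = \frac{31386}{11276 \left(- \frac{1}{16337}\right) - \frac{7560}{5177}} = \frac{31386}{- \frac{11276}{16337} - \frac{7560}{5177}} = \frac{31386}{- \frac{5867212}{2728279}} = 31386 \left(- \frac{2728279}{5867212}\right) = - \frac{42814882347}{2933606} \approx -14595.0$)
$t = -21200$ ($t = - 200 \left(91 + 15\right) = \left(-200\right) 106 = -21200$)
$f - t = - \frac{42814882347}{2933606} - -21200 = - \frac{42814882347}{2933606} + 21200 = \frac{19377564853}{2933606}$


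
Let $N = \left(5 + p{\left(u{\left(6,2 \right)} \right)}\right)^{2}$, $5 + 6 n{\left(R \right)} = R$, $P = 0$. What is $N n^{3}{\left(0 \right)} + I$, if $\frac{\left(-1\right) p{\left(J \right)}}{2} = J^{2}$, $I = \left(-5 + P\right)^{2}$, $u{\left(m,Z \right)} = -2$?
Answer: $\frac{475}{24} \approx 19.792$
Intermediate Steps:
$n{\left(R \right)} = - \frac{5}{6} + \frac{R}{6}$
$I = 25$ ($I = \left(-5 + 0\right)^{2} = \left(-5\right)^{2} = 25$)
$p{\left(J \right)} = - 2 J^{2}$
$N = 9$ ($N = \left(5 - 2 \left(-2\right)^{2}\right)^{2} = \left(5 - 8\right)^{2} = \left(-3\right)^{2} = 9$)
$N n^{3}{\left(0 \right)} + I = 9 \left(- \frac{5}{6} + \frac{1}{6} \cdot 0\right)^{3} + 25 = 9 \left(- \frac{5}{6} + 0\right)^{3} + 25 = 9 \left(- \frac{5}{6}\right)^{3} + 25 = 9 \left(- \frac{125}{216}\right) + 25 = - \frac{125}{24} + 25 = \frac{475}{24}$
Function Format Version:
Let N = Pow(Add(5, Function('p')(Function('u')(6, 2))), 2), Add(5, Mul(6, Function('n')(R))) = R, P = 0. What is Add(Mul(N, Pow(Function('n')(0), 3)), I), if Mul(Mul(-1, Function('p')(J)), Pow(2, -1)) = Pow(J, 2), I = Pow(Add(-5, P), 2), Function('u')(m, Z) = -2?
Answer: Rational(475, 24) ≈ 19.792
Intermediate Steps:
Function('n')(R) = Add(Rational(-5, 6), Mul(Rational(1, 6), R))
I = 25 (I = Pow(Add(-5, 0), 2) = Pow(-5, 2) = 25)
Function('p')(J) = Mul(-2, Pow(J, 2))
N = 9 (N = Pow(Add(5, Mul(-2, Pow(-2, 2))), 2) = Pow(Add(5, Mul(-2, 4)), 2) = Pow(Add(5, -8), 2) = Pow(-3, 2) = 9)
Add(Mul(N, Pow(Function('n')(0), 3)), I) = Add(Mul(9, Pow(Add(Rational(-5, 6), Mul(Rational(1, 6), 0)), 3)), 25) = Add(Mul(9, Pow(Add(Rational(-5, 6), 0), 3)), 25) = Add(Mul(9, Pow(Rational(-5, 6), 3)), 25) = Add(Mul(9, Rational(-125, 216)), 25) = Add(Rational(-125, 24), 25) = Rational(475, 24)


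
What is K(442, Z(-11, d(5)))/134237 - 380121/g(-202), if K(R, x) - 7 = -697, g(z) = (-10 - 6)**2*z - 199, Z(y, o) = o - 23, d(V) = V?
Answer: 2216977569/302972909 ≈ 7.3174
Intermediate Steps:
Z(y, o) = -23 + o
g(z) = -199 + 256*z (g(z) = (-16)**2*z - 199 = 256*z - 199 = -199 + 256*z)
K(R, x) = -690 (K(R, x) = 7 - 697 = -690)
K(442, Z(-11, d(5)))/134237 - 380121/g(-202) = -690/134237 - 380121/(-199 + 256*(-202)) = -690*1/134237 - 380121/(-199 - 51712) = -690/134237 - 380121/(-51911) = -690/134237 - 380121*(-1/51911) = -690/134237 + 16527/2257 = 2216977569/302972909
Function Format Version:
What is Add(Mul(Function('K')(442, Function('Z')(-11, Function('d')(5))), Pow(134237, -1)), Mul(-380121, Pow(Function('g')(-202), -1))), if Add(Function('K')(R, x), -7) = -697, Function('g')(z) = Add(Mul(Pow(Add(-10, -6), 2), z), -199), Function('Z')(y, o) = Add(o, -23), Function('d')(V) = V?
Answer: Rational(2216977569, 302972909) ≈ 7.3174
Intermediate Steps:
Function('Z')(y, o) = Add(-23, o)
Function('g')(z) = Add(-199, Mul(256, z)) (Function('g')(z) = Add(Mul(Pow(-16, 2), z), -199) = Add(Mul(256, z), -199) = Add(-199, Mul(256, z)))
Function('K')(R, x) = -690 (Function('K')(R, x) = Add(7, -697) = -690)
Add(Mul(Function('K')(442, Function('Z')(-11, Function('d')(5))), Pow(134237, -1)), Mul(-380121, Pow(Function('g')(-202), -1))) = Add(Mul(-690, Pow(134237, -1)), Mul(-380121, Pow(Add(-199, Mul(256, -202)), -1))) = Add(Mul(-690, Rational(1, 134237)), Mul(-380121, Pow(Add(-199, -51712), -1))) = Add(Rational(-690, 134237), Mul(-380121, Pow(-51911, -1))) = Add(Rational(-690, 134237), Mul(-380121, Rational(-1, 51911))) = Add(Rational(-690, 134237), Rational(16527, 2257)) = Rational(2216977569, 302972909)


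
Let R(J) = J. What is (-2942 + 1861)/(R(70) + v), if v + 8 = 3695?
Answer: -1081/3757 ≈ -0.28773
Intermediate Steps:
v = 3687 (v = -8 + 3695 = 3687)
(-2942 + 1861)/(R(70) + v) = (-2942 + 1861)/(70 + 3687) = -1081/3757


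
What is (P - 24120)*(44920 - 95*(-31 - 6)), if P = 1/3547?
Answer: -4143790504965/3547 ≈ -1.1683e+9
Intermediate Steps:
P = 1/3547 ≈ 0.00028193
(P - 24120)*(44920 - 95*(-31 - 6)) = (1/3547 - 24120)*(44920 - 95*(-31 - 6)) = -85553639*(44920 - 95*(-37))/3547 = -85553639*(44920 + 3515)/3547 = -85553639/3547*48435 = -4143790504965/3547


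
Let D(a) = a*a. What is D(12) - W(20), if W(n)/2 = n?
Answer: 104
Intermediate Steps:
D(a) = a**2
W(n) = 2*n
D(12) - W(20) = 12**2 - 2*20 = 144 - 1*40 = 144 - 40 = 104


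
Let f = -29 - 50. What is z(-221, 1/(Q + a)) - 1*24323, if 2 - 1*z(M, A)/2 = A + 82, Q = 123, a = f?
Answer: -538627/22 ≈ -24483.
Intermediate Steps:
f = -79
a = -79
z(M, A) = -160 - 2*A (z(M, A) = 4 - 2*(A + 82) = 4 - 2*(82 + A) = 4 + (-164 - 2*A) = -160 - 2*A)
z(-221, 1/(Q + a)) - 1*24323 = (-160 - 2/(123 - 79)) - 1*24323 = (-160 - 2/44) - 24323 = (-160 - 2*1/44) - 24323 = (-160 - 1/22) - 24323 = -3521/22 - 24323 = -538627/22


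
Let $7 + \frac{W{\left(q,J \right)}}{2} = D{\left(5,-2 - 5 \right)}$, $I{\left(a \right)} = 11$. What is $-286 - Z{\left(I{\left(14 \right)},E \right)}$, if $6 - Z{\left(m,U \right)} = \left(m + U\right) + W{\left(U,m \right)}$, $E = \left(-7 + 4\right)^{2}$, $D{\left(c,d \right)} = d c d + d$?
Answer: $190$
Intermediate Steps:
$D{\left(c,d \right)} = d + c d^{2}$ ($D{\left(c,d \right)} = c d d + d = c d^{2} + d = d + c d^{2}$)
$W{\left(q,J \right)} = 462$ ($W{\left(q,J \right)} = -14 + 2 \left(-2 - 5\right) \left(1 + 5 \left(-2 - 5\right)\right) = -14 + 2 \left(- 7 \left(1 + 5 \left(-7\right)\right)\right) = -14 + 2 \left(- 7 \left(1 - 35\right)\right) = -14 + 2 \left(\left(-7\right) \left(-34\right)\right) = -14 + 2 \cdot 238 = -14 + 476 = 462$)
$E = 9$ ($E = \left(-3\right)^{2} = 9$)
$Z{\left(m,U \right)} = -456 - U - m$ ($Z{\left(m,U \right)} = 6 - \left(\left(m + U\right) + 462\right) = 6 - \left(\left(U + m\right) + 462\right) = 6 - \left(462 + U + m\right) = -456 - U - m$)
$-286 - Z{\left(I{\left(14 \right)},E \right)} = -286 - \left(-456 - 9 - 11\right) = -286 - -476 = -286 + 476 = 190$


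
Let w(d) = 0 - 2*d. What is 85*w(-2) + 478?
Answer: 818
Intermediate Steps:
w(d) = -2*d
85*w(-2) + 478 = 85*(-2*(-2)) + 478 = 85*4 + 478 = 340 + 478 = 818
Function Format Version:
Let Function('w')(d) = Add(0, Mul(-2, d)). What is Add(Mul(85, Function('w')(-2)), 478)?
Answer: 818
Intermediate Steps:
Function('w')(d) = Mul(-2, d)
Add(Mul(85, Function('w')(-2)), 478) = Add(Mul(85, Mul(-2, -2)), 478) = Add(Mul(85, 4), 478) = Add(340, 478) = 818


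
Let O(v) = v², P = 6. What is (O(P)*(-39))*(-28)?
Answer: 39312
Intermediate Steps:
(O(P)*(-39))*(-28) = (6²*(-39))*(-28) = (36*(-39))*(-28) = -1404*(-28) = 39312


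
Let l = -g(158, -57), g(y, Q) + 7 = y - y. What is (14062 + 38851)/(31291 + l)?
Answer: 52913/31298 ≈ 1.6906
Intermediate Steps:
g(y, Q) = -7 (g(y, Q) = -7 + (y - y) = -7 + 0 = -7)
l = 7 (l = -1*(-7) = 7)
(14062 + 38851)/(31291 + l) = (14062 + 38851)/(31291 + 7) = 52913/31298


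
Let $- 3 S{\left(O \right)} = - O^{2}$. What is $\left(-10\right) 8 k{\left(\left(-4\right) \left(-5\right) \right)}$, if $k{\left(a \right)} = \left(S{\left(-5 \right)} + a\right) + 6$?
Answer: $- \frac{8240}{3} \approx -2746.7$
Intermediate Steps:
$S{\left(O \right)} = \frac{O^{2}}{3}$ ($S{\left(O \right)} = - \frac{\left(-1\right) O^{2}}{3} = \frac{O^{2}}{3}$)
$k{\left(a \right)} = \frac{43}{3} + a$ ($k{\left(a \right)} = \left(\frac{\left(-5\right)^{2}}{3} + a\right) + 6 = \left(\frac{1}{3} \cdot 25 + a\right) + 6 = \left(\frac{25}{3} + a\right) + 6 = \frac{43}{3} + a$)
$\left(-10\right) 8 k{\left(\left(-4\right) \left(-5\right) \right)} = \left(-10\right) 8 \left(\frac{43}{3} - -20\right) = - 80 \left(\frac{43}{3} + 20\right) = \left(-80\right) \frac{103}{3} = - \frac{8240}{3}$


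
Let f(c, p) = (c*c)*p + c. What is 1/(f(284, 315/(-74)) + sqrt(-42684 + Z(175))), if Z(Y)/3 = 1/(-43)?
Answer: -20194263892/6927624000778927 - 4107*I*sqrt(8769205)/6927624000778927 ≈ -2.915e-6 - 1.7556e-9*I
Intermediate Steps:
f(c, p) = c + p*c**2 (f(c, p) = c**2*p + c = p*c**2 + c = c + p*c**2)
Z(Y) = -3/43 (Z(Y) = 3/(-43) = 3*(-1/43) = -3/43)
1/(f(284, 315/(-74)) + sqrt(-42684 + Z(175))) = 1/(284*(1 + 284*(315/(-74))) + sqrt(-42684 - 3/43)) = 1/(284*(1 + 284*(315*(-1/74))) + sqrt(-1835415/43)) = 1/(284*(1 + 284*(-315/74)) + 3*I*sqrt(8769205)/43) = 1/(284*(1 - 44730/37) + 3*I*sqrt(8769205)/43) = 1/(284*(-44693/37) + 3*I*sqrt(8769205)/43) = 1/(-12692812/37 + 3*I*sqrt(8769205)/43)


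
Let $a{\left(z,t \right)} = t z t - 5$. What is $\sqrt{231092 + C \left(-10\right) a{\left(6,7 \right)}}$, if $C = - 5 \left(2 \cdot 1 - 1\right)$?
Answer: $\sqrt{245542} \approx 495.52$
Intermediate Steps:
$C = -5$ ($C = - 5 \left(2 - 1\right) = \left(-5\right) 1 = -5$)
$a{\left(z,t \right)} = -5 + z t^{2}$ ($a{\left(z,t \right)} = z t^{2} - 5 = -5 + z t^{2}$)
$\sqrt{231092 + C \left(-10\right) a{\left(6,7 \right)}} = \sqrt{231092 + \left(-5\right) \left(-10\right) \left(-5 + 6 \cdot 7^{2}\right)} = \sqrt{231092 + 50 \left(-5 + 6 \cdot 49\right)} = \sqrt{231092 + 50 \left(-5 + 294\right)} = \sqrt{231092 + 50 \cdot 289} = \sqrt{231092 + 14450} = \sqrt{245542}$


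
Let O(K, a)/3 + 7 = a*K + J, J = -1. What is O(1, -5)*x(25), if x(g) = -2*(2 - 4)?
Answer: -156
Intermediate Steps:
O(K, a) = -24 + 3*K*a (O(K, a) = -21 + 3*(a*K - 1) = -21 + 3*(K*a - 1) = -21 + 3*(-1 + K*a) = -21 + (-3 + 3*K*a) = -24 + 3*K*a)
x(g) = 4 (x(g) = -2*(-2) = 4)
O(1, -5)*x(25) = (-24 + 3*1*(-5))*4 = (-24 - 15)*4 = -39*4 = -156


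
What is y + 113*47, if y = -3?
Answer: 5308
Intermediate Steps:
y + 113*47 = -3 + 113*47 = -3 + 5311 = 5308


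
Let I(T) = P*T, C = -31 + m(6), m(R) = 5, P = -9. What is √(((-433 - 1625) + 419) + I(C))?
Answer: I*√1405 ≈ 37.483*I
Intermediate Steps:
C = -26 (C = -31 + 5 = -26)
I(T) = -9*T
√(((-433 - 1625) + 419) + I(C)) = √(((-433 - 1625) + 419) - 9*(-26)) = √((-2058 + 419) + 234) = √(-1639 + 234) = √(-1405) = I*√1405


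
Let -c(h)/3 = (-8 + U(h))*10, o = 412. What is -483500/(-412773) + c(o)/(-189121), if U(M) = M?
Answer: 96442812260/78064042533 ≈ 1.2354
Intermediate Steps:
c(h) = 240 - 30*h (c(h) = -3*(-8 + h)*10 = -3*(-80 + 10*h) = 240 - 30*h)
-483500/(-412773) + c(o)/(-189121) = -483500/(-412773) + (240 - 30*412)/(-189121) = -483500*(-1/412773) + (240 - 12360)*(-1/189121) = 483500/412773 - 12120*(-1/189121) = 483500/412773 + 12120/189121 = 96442812260/78064042533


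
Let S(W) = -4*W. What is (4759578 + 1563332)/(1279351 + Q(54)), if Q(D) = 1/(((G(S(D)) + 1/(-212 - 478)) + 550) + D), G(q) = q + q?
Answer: 750396635890/151832098019 ≈ 4.9423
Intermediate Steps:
G(q) = 2*q
Q(D) = 1/(379499/690 - 7*D) (Q(D) = 1/(((2*(-4*D) + 1/(-212 - 478)) + 550) + D) = 1/(((-8*D + 1/(-690)) + 550) + D) = 1/(((-8*D - 1/690) + 550) + D) = 1/(((-1/690 - 8*D) + 550) + D) = 1/((379499/690 - 8*D) + D) = 1/(379499/690 - 7*D))
(4759578 + 1563332)/(1279351 + Q(54)) = (4759578 + 1563332)/(1279351 + 690/(379499 - 4830*54)) = 6322910/(1279351 + 690/(379499 - 260820)) = 6322910/(1279351 + 690/118679) = 6322910/(151832098019/118679) = 6322910*(118679/151832098019) = 750396635890/151832098019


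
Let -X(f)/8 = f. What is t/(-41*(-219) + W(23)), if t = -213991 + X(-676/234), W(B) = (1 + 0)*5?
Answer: -1925711/80856 ≈ -23.817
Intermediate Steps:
W(B) = 5 (W(B) = 1*5 = 5)
X(f) = -8*f
t = -1925711/9 (t = -213991 - (-5408)/234 = -213991 - 8*(-26/9) = -213991 + 208/9 = -1925711/9 ≈ -2.1397e+5)
t/(-41*(-219) + W(23)) = -1925711/(9*(-41*(-219) + 5)) = -1925711/(9*(8979 + 5)) = -1925711/9/8984 = -1925711/9*1/8984 = -1925711/80856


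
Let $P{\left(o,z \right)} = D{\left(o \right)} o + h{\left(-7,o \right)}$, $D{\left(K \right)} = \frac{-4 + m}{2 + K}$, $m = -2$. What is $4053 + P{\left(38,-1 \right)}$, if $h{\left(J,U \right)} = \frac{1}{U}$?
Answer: $\frac{384496}{95} \approx 4047.3$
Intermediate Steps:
$D{\left(K \right)} = - \frac{6}{2 + K}$ ($D{\left(K \right)} = \frac{-4 - 2}{2 + K} = - \frac{6}{2 + K}$)
$P{\left(o,z \right)} = \frac{1}{o} - \frac{6 o}{2 + o}$ ($P{\left(o,z \right)} = - \frac{6}{2 + o} o + \frac{1}{o} = - \frac{6 o}{2 + o} + \frac{1}{o} = \frac{1}{o} - \frac{6 o}{2 + o}$)
$4053 + P{\left(38,-1 \right)} = 4053 + \frac{2 + 38 - 6 \cdot 38^{2}}{38 \left(2 + 38\right)} = 4053 + \frac{2 + 38 - 8664}{38 \cdot 40} = 4053 + \frac{1}{38} \cdot \frac{1}{40} \left(2 + 38 - 8664\right) = 4053 + \frac{1}{38} \cdot \frac{1}{40} \left(-8624\right) = 4053 - \frac{539}{95} = \frac{384496}{95}$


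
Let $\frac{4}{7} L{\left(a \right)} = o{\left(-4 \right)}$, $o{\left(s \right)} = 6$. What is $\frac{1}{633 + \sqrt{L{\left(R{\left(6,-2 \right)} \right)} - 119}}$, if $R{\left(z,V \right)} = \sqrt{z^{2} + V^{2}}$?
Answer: $\frac{1266}{801595} - \frac{i \sqrt{434}}{801595} \approx 0.0015794 - 2.5989 \cdot 10^{-5} i$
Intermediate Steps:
$R{\left(z,V \right)} = \sqrt{V^{2} + z^{2}}$
$L{\left(a \right)} = \frac{21}{2}$ ($L{\left(a \right)} = \frac{7}{4} \cdot 6 = \frac{21}{2}$)
$\frac{1}{633 + \sqrt{L{\left(R{\left(6,-2 \right)} \right)} - 119}} = \frac{1}{633 + \sqrt{\frac{21}{2} - 119}} = \frac{1}{633 + \sqrt{- \frac{217}{2}}} = \frac{1}{633 + \frac{i \sqrt{434}}{2}}$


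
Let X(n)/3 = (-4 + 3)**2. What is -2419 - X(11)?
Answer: -2422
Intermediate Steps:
X(n) = 3 (X(n) = 3*(-4 + 3)**2 = 3*(-1)**2 = 3*1 = 3)
-2419 - X(11) = -2419 - 1*3 = -2419 - 3 = -2422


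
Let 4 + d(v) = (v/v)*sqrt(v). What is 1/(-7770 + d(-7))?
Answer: -7774/60435083 - I*sqrt(7)/60435083 ≈ -0.00012863 - 4.3778e-8*I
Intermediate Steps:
d(v) = -4 + sqrt(v) (d(v) = -4 + (v/v)*sqrt(v) = -4 + 1*sqrt(v) = -4 + sqrt(v))
1/(-7770 + d(-7)) = 1/(-7770 + (-4 + sqrt(-7))) = 1/(-7770 + (-4 + I*sqrt(7))) = 1/(-7774 + I*sqrt(7))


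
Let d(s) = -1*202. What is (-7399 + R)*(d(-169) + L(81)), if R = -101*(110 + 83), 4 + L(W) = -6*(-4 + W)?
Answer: 17963856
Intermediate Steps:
L(W) = 20 - 6*W (L(W) = -4 - 6*(-4 + W) = -4 + (24 - 6*W) = 20 - 6*W)
d(s) = -202
R = -19493 (R = -101*193 = -19493)
(-7399 + R)*(d(-169) + L(81)) = (-7399 - 19493)*(-202 + (20 - 6*81)) = -26892*(-202 + (20 - 486)) = -26892*(-202 - 466) = -26892*(-668) = 17963856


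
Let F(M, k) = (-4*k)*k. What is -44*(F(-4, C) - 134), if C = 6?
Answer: 12232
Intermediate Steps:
F(M, k) = -4*k**2
-44*(F(-4, C) - 134) = -44*(-4*6**2 - 134) = -44*(-4*36 - 134) = -44*(-144 - 134) = -44*(-278) = 12232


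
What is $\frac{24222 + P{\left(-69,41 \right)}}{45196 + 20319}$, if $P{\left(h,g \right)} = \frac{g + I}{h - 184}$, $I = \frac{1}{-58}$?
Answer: $\frac{355431251}{961367110} \approx 0.36971$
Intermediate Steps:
$I = - \frac{1}{58} \approx -0.017241$
$P{\left(h,g \right)} = \frac{- \frac{1}{58} + g}{-184 + h}$ ($P{\left(h,g \right)} = \frac{g - \frac{1}{58}}{h - 184} = \frac{- \frac{1}{58} + g}{-184 + h}$)
$\frac{24222 + P{\left(-69,41 \right)}}{45196 + 20319} = \frac{24222 + \frac{- \frac{1}{58} + 41}{-184 - 69}}{45196 + 20319} = \frac{24222 + \frac{1}{-253} \cdot \frac{2377}{58}}{65515} = \left(24222 - \frac{2377}{14674}\right) \frac{1}{65515} = \frac{355431251}{14674} \cdot \frac{1}{65515} = \frac{355431251}{961367110}$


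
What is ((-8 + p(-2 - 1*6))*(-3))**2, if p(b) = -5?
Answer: 1521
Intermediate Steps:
((-8 + p(-2 - 1*6))*(-3))**2 = ((-8 - 5)*(-3))**2 = (-13*(-3))**2 = 39**2 = 1521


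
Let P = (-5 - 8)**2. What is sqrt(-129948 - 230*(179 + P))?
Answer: 6*I*sqrt(5833) ≈ 458.24*I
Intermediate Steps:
P = 169 (P = (-13)**2 = 169)
sqrt(-129948 - 230*(179 + P)) = sqrt(-129948 - 230*(179 + 169)) = sqrt(-129948 - 230*348) = sqrt(-129948 - 80040) = sqrt(-209988) = 6*I*sqrt(5833)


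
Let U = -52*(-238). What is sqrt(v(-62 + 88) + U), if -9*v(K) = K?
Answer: sqrt(111358)/3 ≈ 111.23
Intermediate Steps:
v(K) = -K/9
U = 12376
sqrt(v(-62 + 88) + U) = sqrt(-(-62 + 88)/9 + 12376) = sqrt(-1/9*26 + 12376) = sqrt(-26/9 + 12376) = sqrt(111358/9) = sqrt(111358)/3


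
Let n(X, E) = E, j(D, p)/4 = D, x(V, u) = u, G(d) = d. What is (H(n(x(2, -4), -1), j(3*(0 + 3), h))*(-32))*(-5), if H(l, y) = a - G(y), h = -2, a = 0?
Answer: -5760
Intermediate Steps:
j(D, p) = 4*D
H(l, y) = -y (H(l, y) = 0 - y = -y)
(H(n(x(2, -4), -1), j(3*(0 + 3), h))*(-32))*(-5) = (-4*3*(0 + 3)*(-32))*(-5) = (-4*3*3*(-32))*(-5) = (-4*9*(-32))*(-5) = (-1*36*(-32))*(-5) = -36*(-32)*(-5) = 1152*(-5) = -5760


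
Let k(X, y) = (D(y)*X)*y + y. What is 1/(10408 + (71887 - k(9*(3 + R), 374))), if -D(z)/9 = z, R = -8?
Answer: -1/56567859 ≈ -1.7678e-8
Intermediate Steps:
D(z) = -9*z
k(X, y) = y - 9*X*y**2 (k(X, y) = ((-9*y)*X)*y + y = (-9*X*y)*y + y = -9*X*y**2 + y = y - 9*X*y**2)
1/(10408 + (71887 - k(9*(3 + R), 374))) = 1/(10408 + (71887 - 374*(1 - 9*9*(3 - 8)*374))) = 1/(10408 + (71887 - 374*(1 - 9*9*(-5)*374))) = 1/(10408 + (71887 - 374*(1 - 9*(-45)*374))) = 1/(10408 + (71887 - 374*(1 + 151470))) = 1/(10408 + (71887 - 374*151471)) = 1/(10408 + (71887 - 1*56650154)) = 1/(10408 + (71887 - 56650154)) = 1/(10408 - 56578267) = 1/(-56567859) = -1/56567859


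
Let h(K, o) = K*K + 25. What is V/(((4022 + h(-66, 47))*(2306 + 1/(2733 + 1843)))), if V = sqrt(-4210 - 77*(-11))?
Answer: 4576*I*sqrt(3363)/88670615571 ≈ 2.9927e-6*I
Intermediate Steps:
h(K, o) = 25 + K**2 (h(K, o) = K**2 + 25 = 25 + K**2)
V = I*sqrt(3363) (V = sqrt(-4210 + 847) = sqrt(-3363) = I*sqrt(3363) ≈ 57.991*I)
V/(((4022 + h(-66, 47))*(2306 + 1/(2733 + 1843)))) = (I*sqrt(3363))/(((4022 + (25 + (-66)**2))*(2306 + 1/(2733 + 1843)))) = (I*sqrt(3363))/(((4022 + (25 + 4356))*(2306 + 1/4576))) = (I*sqrt(3363))/(((4022 + 4381)*(2306 + 1/4576))) = (I*sqrt(3363))/((8403*(10552257/4576))) = (I*sqrt(3363))/(88670615571/4576) = (I*sqrt(3363))*(4576/88670615571) = 4576*I*sqrt(3363)/88670615571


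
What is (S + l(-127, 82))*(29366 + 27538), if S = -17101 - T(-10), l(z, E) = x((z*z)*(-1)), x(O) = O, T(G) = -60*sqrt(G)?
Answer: -1890919920 + 3414240*I*sqrt(10) ≈ -1.8909e+9 + 1.0797e+7*I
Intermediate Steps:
l(z, E) = -z**2 (l(z, E) = (z*z)*(-1) = z**2*(-1) = -z**2)
S = -17101 + 60*I*sqrt(10) (S = -17101 - (-60)*sqrt(-10) = -17101 - (-60)*I*sqrt(10) = -17101 + 60*I*sqrt(10) ≈ -17101.0 + 189.74*I)
(S + l(-127, 82))*(29366 + 27538) = ((-17101 + 60*I*sqrt(10)) - 1*(-127)**2)*(29366 + 27538) = ((-17101 + 60*I*sqrt(10)) - 1*16129)*56904 = ((-17101 + 60*I*sqrt(10)) - 16129)*56904 = (-33230 + 60*I*sqrt(10))*56904 = -1890919920 + 3414240*I*sqrt(10)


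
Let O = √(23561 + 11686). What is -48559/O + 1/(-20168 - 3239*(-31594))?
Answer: 1/739520758 - 48559*√35247/35247 ≈ -258.65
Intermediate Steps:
O = √35247 ≈ 187.74
-48559/O + 1/(-20168 - 3239*(-31594)) = -48559*√35247/35247 + 1/(-20168 - 3239*(-31594)) = -48559*√35247/35247 - 1/31594/(-23407) = -48559*√35247/35247 - 1/23407*(-1/31594) = -48559*√35247/35247 + 1/739520758 = 1/739520758 - 48559*√35247/35247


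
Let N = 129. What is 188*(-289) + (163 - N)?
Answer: -54298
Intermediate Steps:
188*(-289) + (163 - N) = 188*(-289) + (163 - 1*129) = -54332 + (163 - 129) = -54332 + 34 = -54298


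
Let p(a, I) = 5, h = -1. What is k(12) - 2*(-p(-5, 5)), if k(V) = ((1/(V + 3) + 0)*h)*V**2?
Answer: 2/5 ≈ 0.40000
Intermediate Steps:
k(V) = -V**2/(3 + V) (k(V) = ((1/(V + 3) + 0)*(-1))*V**2 = ((1/(3 + V) + 0)*(-1))*V**2 = (-1/(3 + V))*V**2 = -V**2/(3 + V))
k(12) - 2*(-p(-5, 5)) = -1*12**2/(3 + 12) - 2*(-1*5) = -1*144/15 - (-10) = -1*144*1/15 - 2*(-5) = -48/5 + 10 = 2/5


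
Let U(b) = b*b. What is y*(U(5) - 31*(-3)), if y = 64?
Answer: 7552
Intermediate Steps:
U(b) = b²
y*(U(5) - 31*(-3)) = 64*(5² - 31*(-3)) = 64*(25 + 93) = 64*118 = 7552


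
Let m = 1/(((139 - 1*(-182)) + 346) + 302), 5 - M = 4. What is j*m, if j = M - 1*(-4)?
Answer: 5/969 ≈ 0.0051600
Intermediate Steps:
M = 1 (M = 5 - 1*4 = 5 - 4 = 1)
m = 1/969 (m = 1/(((139 + 182) + 346) + 302) = 1/((321 + 346) + 302) = 1/(667 + 302) = 1/969 ≈ 0.0010320)
j = 5 (j = 1 - 1*(-4) = 1 + 4 = 5)
j*m = 5*(1/969) = 5/969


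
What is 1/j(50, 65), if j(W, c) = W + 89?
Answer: 1/139 ≈ 0.0071942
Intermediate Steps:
j(W, c) = 89 + W
1/j(50, 65) = 1/(89 + 50) = 1/139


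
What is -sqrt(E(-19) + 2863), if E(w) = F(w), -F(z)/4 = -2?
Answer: -3*sqrt(319) ≈ -53.582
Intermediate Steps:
F(z) = 8 (F(z) = -4*(-2) = 8)
E(w) = 8
-sqrt(E(-19) + 2863) = -sqrt(8 + 2863) = -sqrt(2871) = -3*sqrt(319)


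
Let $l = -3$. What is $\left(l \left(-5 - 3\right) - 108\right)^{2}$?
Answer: $7056$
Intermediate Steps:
$\left(l \left(-5 - 3\right) - 108\right)^{2} = \left(- 3 \left(-5 - 3\right) - 108\right)^{2} = \left(\left(-3\right) \left(-8\right) - 108\right)^{2} = \left(24 - 108\right)^{2} = \left(-84\right)^{2} = 7056$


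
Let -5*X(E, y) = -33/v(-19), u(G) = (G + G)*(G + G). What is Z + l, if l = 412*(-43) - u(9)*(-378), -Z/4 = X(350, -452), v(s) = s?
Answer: 9951952/95 ≈ 1.0476e+5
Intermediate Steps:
u(G) = 4*G**2 (u(G) = (2*G)*(2*G) = 4*G**2)
X(E, y) = -33/95 (X(E, y) = -(-33)/(5*(-19)) = -(-33)*(-1)/(5*19) = -1/5*33/19 = -33/95)
Z = 132/95 (Z = -4*(-33/95) = 132/95 ≈ 1.3895)
l = 104756 (l = 412*(-43) - 4*9**2*(-378) = -17716 - 4*81*(-378) = -17716 - 324*(-378) = -17716 - 1*(-122472) = -17716 + 122472 = 104756)
Z + l = 132/95 + 104756 = 9951952/95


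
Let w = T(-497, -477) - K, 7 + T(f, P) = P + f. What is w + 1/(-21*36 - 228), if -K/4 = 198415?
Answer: 779996135/984 ≈ 7.9268e+5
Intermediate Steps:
K = -793660 (K = -4*198415 = -793660)
T(f, P) = -7 + P + f (T(f, P) = -7 + (P + f) = -7 + P + f)
w = 792679 (w = (-7 - 477 - 497) - 1*(-793660) = -981 + 793660 = 792679)
w + 1/(-21*36 - 228) = 792679 + 1/(-21*36 - 228) = 792679 + 1/(-756 - 228) = 792679 + 1/(-984) = 792679 - 1/984 = 779996135/984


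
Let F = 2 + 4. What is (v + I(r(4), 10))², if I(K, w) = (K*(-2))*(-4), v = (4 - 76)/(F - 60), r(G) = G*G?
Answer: 150544/9 ≈ 16727.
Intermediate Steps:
F = 6
r(G) = G²
v = 4/3 (v = (4 - 76)/(6 - 60) = -72/(-54) = -72*(-1/54) = 4/3 ≈ 1.3333)
I(K, w) = 8*K (I(K, w) = -2*K*(-4) = 8*K)
(v + I(r(4), 10))² = (4/3 + 8*4²)² = (4/3 + 8*16)² = (4/3 + 128)² = (388/3)² = 150544/9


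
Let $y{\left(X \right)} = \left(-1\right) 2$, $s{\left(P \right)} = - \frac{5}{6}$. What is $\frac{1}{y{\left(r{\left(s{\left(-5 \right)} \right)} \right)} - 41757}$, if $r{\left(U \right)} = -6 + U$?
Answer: $- \frac{1}{41759} \approx -2.3947 \cdot 10^{-5}$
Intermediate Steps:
$s{\left(P \right)} = - \frac{5}{6}$ ($s{\left(P \right)} = \left(-5\right) \frac{1}{6} = - \frac{5}{6}$)
$y{\left(X \right)} = -2$
$\frac{1}{y{\left(r{\left(s{\left(-5 \right)} \right)} \right)} - 41757} = \frac{1}{-2 - 41757} = \frac{1}{-41759} = - \frac{1}{41759}$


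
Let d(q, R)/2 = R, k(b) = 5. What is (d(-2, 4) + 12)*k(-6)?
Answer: 100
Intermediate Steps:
d(q, R) = 2*R
(d(-2, 4) + 12)*k(-6) = (2*4 + 12)*5 = (8 + 12)*5 = 20*5 = 100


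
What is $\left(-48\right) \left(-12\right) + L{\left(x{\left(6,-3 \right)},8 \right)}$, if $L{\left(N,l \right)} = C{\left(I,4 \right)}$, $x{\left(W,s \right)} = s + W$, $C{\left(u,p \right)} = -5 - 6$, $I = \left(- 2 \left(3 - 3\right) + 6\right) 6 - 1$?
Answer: $565$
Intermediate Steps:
$I = 35$ ($I = \left(- 2 \left(3 - 3\right) + 6\right) 6 - 1 = \left(\left(-2\right) 0 + 6\right) 6 - 1 = \left(0 + 6\right) 6 - 1 = 6 \cdot 6 - 1 = 36 - 1 = 35$)
$C{\left(u,p \right)} = -11$ ($C{\left(u,p \right)} = -5 - 6 = -11$)
$x{\left(W,s \right)} = W + s$
$L{\left(N,l \right)} = -11$
$\left(-48\right) \left(-12\right) + L{\left(x{\left(6,-3 \right)},8 \right)} = \left(-48\right) \left(-12\right) - 11 = 576 - 11 = 565$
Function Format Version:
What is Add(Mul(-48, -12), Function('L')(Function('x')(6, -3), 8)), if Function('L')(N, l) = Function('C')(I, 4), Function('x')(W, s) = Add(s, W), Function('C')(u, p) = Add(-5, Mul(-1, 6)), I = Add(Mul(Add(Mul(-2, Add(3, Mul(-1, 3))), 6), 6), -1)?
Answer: 565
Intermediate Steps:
I = 35 (I = Add(Mul(Add(Mul(-2, Add(3, -3)), 6), 6), -1) = Add(Mul(Add(Mul(-2, 0), 6), 6), -1) = Add(Mul(Add(0, 6), 6), -1) = Add(Mul(6, 6), -1) = Add(36, -1) = 35)
Function('C')(u, p) = -11 (Function('C')(u, p) = Add(-5, -6) = -11)
Function('x')(W, s) = Add(W, s)
Function('L')(N, l) = -11
Add(Mul(-48, -12), Function('L')(Function('x')(6, -3), 8)) = Add(Mul(-48, -12), -11) = Add(576, -11) = 565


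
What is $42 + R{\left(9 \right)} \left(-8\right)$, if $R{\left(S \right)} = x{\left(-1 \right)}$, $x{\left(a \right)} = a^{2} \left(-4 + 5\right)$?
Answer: $34$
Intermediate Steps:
$x{\left(a \right)} = a^{2}$ ($x{\left(a \right)} = a^{2} \cdot 1 = a^{2}$)
$R{\left(S \right)} = 1$ ($R{\left(S \right)} = \left(-1\right)^{2} = 1$)
$42 + R{\left(9 \right)} \left(-8\right) = 42 + 1 \left(-8\right) = 42 - 8 = 34$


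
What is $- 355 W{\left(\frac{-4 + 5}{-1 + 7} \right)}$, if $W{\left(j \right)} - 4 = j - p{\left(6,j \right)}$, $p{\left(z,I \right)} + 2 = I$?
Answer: $-2130$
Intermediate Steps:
$p{\left(z,I \right)} = -2 + I$
$W{\left(j \right)} = 6$ ($W{\left(j \right)} = 4 + \left(j - \left(-2 + j\right)\right) = 4 + 2 = 6$)
$- 355 W{\left(\frac{-4 + 5}{-1 + 7} \right)} = \left(-355\right) 6 = -2130$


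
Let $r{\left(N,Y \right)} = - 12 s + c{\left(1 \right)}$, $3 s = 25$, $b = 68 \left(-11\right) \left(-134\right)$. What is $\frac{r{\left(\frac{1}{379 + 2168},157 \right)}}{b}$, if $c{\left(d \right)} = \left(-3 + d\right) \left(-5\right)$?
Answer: $- \frac{45}{50116} \approx -0.00089792$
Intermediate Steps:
$b = 100232$ ($b = \left(-748\right) \left(-134\right) = 100232$)
$s = \frac{25}{3}$ ($s = \frac{1}{3} \cdot 25 = \frac{25}{3} \approx 8.3333$)
$c{\left(d \right)} = 15 - 5 d$
$r{\left(N,Y \right)} = -90$ ($r{\left(N,Y \right)} = \left(-12\right) \frac{25}{3} + \left(15 - 5\right) = -100 + \left(15 - 5\right) = -100 + 10 = -90$)
$\frac{r{\left(\frac{1}{379 + 2168},157 \right)}}{b} = - \frac{90}{100232} = \left(-90\right) \frac{1}{100232} = - \frac{45}{50116}$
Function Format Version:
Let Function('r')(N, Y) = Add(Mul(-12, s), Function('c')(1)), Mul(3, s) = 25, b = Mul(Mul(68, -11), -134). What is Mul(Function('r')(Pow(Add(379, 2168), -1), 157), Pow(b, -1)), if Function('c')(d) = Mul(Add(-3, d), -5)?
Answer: Rational(-45, 50116) ≈ -0.00089792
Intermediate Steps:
b = 100232 (b = Mul(-748, -134) = 100232)
s = Rational(25, 3) (s = Mul(Rational(1, 3), 25) = Rational(25, 3) ≈ 8.3333)
Function('c')(d) = Add(15, Mul(-5, d))
Function('r')(N, Y) = -90 (Function('r')(N, Y) = Add(Mul(-12, Rational(25, 3)), Add(15, Mul(-5, 1))) = Add(-100, Add(15, -5)) = Add(-100, 10) = -90)
Mul(Function('r')(Pow(Add(379, 2168), -1), 157), Pow(b, -1)) = Mul(-90, Pow(100232, -1)) = Mul(-90, Rational(1, 100232)) = Rational(-45, 50116)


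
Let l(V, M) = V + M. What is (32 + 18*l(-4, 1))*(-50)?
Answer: 1100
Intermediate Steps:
l(V, M) = M + V
(32 + 18*l(-4, 1))*(-50) = (32 + 18*(1 - 4))*(-50) = (32 + 18*(-3))*(-50) = (32 - 54)*(-50) = -22*(-50) = 1100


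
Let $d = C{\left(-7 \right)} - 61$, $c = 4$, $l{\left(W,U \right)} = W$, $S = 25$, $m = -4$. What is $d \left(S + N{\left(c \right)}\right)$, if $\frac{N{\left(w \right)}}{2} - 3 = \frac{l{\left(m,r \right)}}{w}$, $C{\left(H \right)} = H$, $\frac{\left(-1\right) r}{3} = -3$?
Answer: $-1972$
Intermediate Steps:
$r = 9$ ($r = \left(-3\right) \left(-3\right) = 9$)
$N{\left(w \right)} = 6 - \frac{8}{w}$ ($N{\left(w \right)} = 6 + 2 \left(- \frac{4}{w}\right) = 6 - \frac{8}{w}$)
$d = -68$ ($d = -7 - 61 = -68$)
$d \left(S + N{\left(c \right)}\right) = - 68 \left(25 + \left(6 - \frac{8}{4}\right)\right) = - 68 \left(25 + \left(6 - 2\right)\right) = - 68 \left(25 + 4\right) = \left(-68\right) 29 = -1972$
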